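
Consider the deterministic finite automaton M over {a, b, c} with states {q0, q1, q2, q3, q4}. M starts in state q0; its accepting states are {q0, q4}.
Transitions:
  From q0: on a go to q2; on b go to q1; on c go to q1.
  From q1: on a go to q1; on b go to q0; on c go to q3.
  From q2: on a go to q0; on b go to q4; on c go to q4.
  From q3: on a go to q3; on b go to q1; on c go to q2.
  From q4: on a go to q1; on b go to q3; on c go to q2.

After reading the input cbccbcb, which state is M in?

q0 --c--> q1
q1 --b--> q0
q0 --c--> q1
q1 --c--> q3
q3 --b--> q1
q1 --c--> q3
q3 --b--> q1

q1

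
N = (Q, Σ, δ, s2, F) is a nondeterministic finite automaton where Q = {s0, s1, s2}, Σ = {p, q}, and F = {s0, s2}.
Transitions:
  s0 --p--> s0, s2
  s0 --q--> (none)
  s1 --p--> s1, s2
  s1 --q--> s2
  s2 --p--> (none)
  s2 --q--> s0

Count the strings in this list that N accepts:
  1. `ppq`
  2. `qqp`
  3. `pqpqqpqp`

0

`ppq`: rejected
`qqp`: rejected
`pqpqqpqp`: rejected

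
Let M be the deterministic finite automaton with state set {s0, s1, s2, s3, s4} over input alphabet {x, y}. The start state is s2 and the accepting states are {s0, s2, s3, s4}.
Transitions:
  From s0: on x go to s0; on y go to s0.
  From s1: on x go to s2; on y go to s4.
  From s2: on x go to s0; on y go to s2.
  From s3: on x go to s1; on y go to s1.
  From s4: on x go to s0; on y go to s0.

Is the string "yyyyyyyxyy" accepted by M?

s2 --y--> s2
s2 --y--> s2
s2 --y--> s2
s2 --y--> s2
s2 --y--> s2
s2 --y--> s2
s2 --y--> s2
s2 --x--> s0
s0 --y--> s0
s0 --y--> s0
End in state s0, which is an accepting state.

accepted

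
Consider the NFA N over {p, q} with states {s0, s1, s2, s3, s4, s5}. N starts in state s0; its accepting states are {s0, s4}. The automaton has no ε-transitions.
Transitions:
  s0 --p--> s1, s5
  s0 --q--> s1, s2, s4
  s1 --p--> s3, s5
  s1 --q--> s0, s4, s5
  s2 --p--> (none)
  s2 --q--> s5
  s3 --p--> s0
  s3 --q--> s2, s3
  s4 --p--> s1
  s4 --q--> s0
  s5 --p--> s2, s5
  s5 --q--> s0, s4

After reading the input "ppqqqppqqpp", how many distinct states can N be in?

5

Start: {s0}
read p: {s1, s5}
read p: {s2, s3, s5}
read q: {s0, s2, s3, s4, s5}
read q: {s0, s1, s2, s3, s4, s5}
read q: {s0, s1, s2, s3, s4, s5}
read p: {s0, s1, s2, s3, s5}
read p: {s0, s1, s2, s3, s5}
read q: {s0, s1, s2, s3, s4, s5}
read q: {s0, s1, s2, s3, s4, s5}
read p: {s0, s1, s2, s3, s5}
read p: {s0, s1, s2, s3, s5}
Final reachable set {s0, s1, s2, s3, s5} has 5 states.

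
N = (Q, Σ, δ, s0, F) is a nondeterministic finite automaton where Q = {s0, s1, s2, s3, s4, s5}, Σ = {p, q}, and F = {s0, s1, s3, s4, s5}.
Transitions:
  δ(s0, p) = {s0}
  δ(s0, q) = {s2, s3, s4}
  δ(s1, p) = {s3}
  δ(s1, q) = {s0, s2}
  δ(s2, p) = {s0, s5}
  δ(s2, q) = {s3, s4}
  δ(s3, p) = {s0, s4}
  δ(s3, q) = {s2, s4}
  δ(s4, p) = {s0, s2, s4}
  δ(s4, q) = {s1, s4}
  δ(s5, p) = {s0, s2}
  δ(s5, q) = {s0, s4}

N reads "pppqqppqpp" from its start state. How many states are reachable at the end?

4

Start: {s0}
read p: {s0}
read p: {s0}
read p: {s0}
read q: {s2, s3, s4}
read q: {s1, s2, s3, s4}
read p: {s0, s2, s3, s4, s5}
read p: {s0, s2, s4, s5}
read q: {s0, s1, s2, s3, s4}
read p: {s0, s2, s3, s4, s5}
read p: {s0, s2, s4, s5}
Final reachable set {s0, s2, s4, s5} has 4 states.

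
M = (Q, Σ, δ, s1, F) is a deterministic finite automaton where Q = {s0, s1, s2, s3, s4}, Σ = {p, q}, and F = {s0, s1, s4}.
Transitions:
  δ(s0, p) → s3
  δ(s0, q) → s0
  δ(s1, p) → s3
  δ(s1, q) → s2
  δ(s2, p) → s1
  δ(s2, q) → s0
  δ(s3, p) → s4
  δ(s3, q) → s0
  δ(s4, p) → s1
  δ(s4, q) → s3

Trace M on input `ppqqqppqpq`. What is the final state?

s1 --p--> s3
s3 --p--> s4
s4 --q--> s3
s3 --q--> s0
s0 --q--> s0
s0 --p--> s3
s3 --p--> s4
s4 --q--> s3
s3 --p--> s4
s4 --q--> s3

s3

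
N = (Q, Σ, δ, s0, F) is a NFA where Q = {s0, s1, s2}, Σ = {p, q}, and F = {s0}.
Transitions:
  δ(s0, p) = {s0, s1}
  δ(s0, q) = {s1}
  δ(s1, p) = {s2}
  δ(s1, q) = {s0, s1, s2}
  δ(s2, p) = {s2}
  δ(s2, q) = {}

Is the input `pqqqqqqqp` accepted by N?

accepted

Start: {s0}
read p: {s0, s1}
read q: {s0, s1, s2}
read q: {s0, s1, s2}
read q: {s0, s1, s2}
read q: {s0, s1, s2}
read q: {s0, s1, s2}
read q: {s0, s1, s2}
read q: {s0, s1, s2}
read p: {s0, s1, s2}
Reachable ∩ accepting = {s0} — nonempty.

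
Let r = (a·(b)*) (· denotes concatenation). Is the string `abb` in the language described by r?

yes

Split as a·bb: a matches a and (b)* matches bb.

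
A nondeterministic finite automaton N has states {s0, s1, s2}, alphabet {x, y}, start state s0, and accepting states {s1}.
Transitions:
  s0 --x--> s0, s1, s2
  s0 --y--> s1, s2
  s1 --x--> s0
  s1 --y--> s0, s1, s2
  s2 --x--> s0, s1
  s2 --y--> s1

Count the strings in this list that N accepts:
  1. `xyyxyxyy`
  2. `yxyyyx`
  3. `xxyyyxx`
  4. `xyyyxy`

`xyyxyxyy`: accepted
`yxyyyx`: accepted
`xxyyyxx`: accepted
`xyyyxy`: accepted

4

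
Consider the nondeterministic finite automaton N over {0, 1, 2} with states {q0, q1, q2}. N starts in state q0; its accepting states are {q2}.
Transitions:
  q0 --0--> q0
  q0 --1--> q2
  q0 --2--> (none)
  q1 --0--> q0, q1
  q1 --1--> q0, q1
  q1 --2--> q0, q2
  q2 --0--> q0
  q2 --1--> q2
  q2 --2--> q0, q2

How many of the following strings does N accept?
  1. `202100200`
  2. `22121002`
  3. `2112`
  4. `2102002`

0

`202100200`: rejected
`22121002`: rejected
`2112`: rejected
`2102002`: rejected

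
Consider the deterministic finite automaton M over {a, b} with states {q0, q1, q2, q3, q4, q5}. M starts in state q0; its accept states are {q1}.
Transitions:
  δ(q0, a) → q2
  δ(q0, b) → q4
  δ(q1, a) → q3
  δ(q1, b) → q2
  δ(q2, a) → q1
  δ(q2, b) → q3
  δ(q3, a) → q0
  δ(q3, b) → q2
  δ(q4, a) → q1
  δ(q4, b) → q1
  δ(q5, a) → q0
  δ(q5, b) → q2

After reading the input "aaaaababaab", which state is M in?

q2

q0 --a--> q2
q2 --a--> q1
q1 --a--> q3
q3 --a--> q0
q0 --a--> q2
q2 --b--> q3
q3 --a--> q0
q0 --b--> q4
q4 --a--> q1
q1 --a--> q3
q3 --b--> q2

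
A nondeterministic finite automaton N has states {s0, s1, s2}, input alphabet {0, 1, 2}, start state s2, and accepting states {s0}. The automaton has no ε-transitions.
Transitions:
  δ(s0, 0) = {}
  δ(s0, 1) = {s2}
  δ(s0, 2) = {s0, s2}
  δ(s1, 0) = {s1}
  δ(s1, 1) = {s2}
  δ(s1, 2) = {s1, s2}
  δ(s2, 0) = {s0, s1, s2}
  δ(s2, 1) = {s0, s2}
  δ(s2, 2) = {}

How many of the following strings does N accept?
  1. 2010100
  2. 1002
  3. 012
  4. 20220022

2

2010100: rejected
1002: accepted
012: accepted
20220022: rejected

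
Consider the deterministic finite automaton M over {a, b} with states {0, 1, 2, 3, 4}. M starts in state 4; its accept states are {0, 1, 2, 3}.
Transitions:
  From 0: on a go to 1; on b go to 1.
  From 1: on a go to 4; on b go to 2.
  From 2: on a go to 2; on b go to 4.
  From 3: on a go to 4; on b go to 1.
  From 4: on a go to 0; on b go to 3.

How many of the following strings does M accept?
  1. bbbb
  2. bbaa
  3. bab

bbbb: rejected
bbaa: accepted
bab: accepted

2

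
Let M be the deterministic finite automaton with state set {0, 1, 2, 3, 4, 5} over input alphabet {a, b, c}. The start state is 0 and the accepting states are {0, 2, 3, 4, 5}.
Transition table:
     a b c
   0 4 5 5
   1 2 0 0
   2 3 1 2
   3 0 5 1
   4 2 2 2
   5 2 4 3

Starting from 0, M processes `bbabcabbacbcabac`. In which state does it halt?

1

0 --b--> 5
5 --b--> 4
4 --a--> 2
2 --b--> 1
1 --c--> 0
0 --a--> 4
4 --b--> 2
2 --b--> 1
1 --a--> 2
2 --c--> 2
2 --b--> 1
1 --c--> 0
0 --a--> 4
4 --b--> 2
2 --a--> 3
3 --c--> 1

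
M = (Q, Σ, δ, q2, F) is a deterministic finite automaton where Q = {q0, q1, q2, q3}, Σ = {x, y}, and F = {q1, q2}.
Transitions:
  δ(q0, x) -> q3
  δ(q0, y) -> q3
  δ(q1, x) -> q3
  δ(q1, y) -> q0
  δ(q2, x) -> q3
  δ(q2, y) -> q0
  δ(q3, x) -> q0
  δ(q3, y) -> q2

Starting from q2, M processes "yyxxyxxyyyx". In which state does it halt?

q3

q2 --y--> q0
q0 --y--> q3
q3 --x--> q0
q0 --x--> q3
q3 --y--> q2
q2 --x--> q3
q3 --x--> q0
q0 --y--> q3
q3 --y--> q2
q2 --y--> q0
q0 --x--> q3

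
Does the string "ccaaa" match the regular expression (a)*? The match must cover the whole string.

ccaaa cannot be split into zero or more pieces each matching a.

no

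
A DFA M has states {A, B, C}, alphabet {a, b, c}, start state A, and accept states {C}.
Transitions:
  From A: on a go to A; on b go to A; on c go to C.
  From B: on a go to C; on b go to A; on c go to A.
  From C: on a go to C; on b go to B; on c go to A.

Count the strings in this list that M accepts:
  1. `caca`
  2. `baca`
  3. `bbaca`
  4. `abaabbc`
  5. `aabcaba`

4

`caca`: rejected
`baca`: accepted
`bbaca`: accepted
`abaabbc`: accepted
`aabcaba`: accepted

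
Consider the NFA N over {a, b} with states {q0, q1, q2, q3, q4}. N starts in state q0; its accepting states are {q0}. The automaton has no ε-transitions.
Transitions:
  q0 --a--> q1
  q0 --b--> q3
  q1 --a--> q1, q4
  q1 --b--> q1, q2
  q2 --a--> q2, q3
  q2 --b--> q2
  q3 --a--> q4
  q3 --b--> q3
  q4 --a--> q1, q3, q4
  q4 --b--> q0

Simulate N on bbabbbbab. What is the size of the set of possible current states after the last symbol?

Start: {q0}
read b: {q3}
read b: {q3}
read a: {q4}
read b: {q0}
read b: {q3}
read b: {q3}
read b: {q3}
read a: {q4}
read b: {q0}
Final reachable set {q0} has 1 state.

1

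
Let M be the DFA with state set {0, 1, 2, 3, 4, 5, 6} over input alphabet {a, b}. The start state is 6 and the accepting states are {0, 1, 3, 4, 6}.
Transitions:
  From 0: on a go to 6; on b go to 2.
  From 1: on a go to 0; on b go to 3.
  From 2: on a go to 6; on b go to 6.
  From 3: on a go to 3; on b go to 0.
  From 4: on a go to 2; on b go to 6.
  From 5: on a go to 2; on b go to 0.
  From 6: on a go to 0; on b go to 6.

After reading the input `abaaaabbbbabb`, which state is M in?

6 --a--> 0
0 --b--> 2
2 --a--> 6
6 --a--> 0
0 --a--> 6
6 --a--> 0
0 --b--> 2
2 --b--> 6
6 --b--> 6
6 --b--> 6
6 --a--> 0
0 --b--> 2
2 --b--> 6

6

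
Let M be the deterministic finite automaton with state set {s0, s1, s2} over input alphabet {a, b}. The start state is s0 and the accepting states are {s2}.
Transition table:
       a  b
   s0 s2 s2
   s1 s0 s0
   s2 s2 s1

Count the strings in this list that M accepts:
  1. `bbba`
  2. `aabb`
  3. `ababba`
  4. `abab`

`bbba`: accepted
`aabb`: rejected
`ababba`: rejected
`abab`: accepted

2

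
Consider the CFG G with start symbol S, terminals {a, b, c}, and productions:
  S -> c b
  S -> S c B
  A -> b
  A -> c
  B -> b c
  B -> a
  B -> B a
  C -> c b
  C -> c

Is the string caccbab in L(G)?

no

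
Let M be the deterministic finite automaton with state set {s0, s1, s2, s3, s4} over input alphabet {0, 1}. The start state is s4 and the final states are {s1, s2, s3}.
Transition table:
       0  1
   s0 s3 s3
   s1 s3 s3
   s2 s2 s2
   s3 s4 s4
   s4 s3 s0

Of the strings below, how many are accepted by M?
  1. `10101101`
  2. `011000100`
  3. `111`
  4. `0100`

`10101101`: rejected
`011000100`: rejected
`111`: rejected
`0100`: rejected

0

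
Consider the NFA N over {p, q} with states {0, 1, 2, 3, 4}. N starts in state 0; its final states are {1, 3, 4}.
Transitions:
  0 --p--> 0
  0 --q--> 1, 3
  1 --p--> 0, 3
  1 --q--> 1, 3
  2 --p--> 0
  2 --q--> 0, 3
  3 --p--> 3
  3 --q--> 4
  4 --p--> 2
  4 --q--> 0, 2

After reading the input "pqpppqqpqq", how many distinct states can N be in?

Start: {0}
read p: {0}
read q: {1, 3}
read p: {0, 3}
read p: {0, 3}
read p: {0, 3}
read q: {1, 3, 4}
read q: {0, 1, 2, 3, 4}
read p: {0, 2, 3}
read q: {0, 1, 3, 4}
read q: {0, 1, 2, 3, 4}
Final reachable set {0, 1, 2, 3, 4} has 5 states.

5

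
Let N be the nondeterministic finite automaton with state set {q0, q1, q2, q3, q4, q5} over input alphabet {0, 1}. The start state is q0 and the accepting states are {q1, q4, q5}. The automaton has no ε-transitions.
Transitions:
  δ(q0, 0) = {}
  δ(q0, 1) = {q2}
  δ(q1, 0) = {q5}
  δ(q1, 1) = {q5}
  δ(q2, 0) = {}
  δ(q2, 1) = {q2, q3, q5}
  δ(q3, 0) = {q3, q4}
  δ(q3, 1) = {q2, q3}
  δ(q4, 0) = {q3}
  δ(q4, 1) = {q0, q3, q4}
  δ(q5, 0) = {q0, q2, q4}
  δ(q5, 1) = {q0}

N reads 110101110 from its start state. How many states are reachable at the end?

Start: {q0}
read 1: {q2}
read 1: {q2, q3, q5}
read 0: {q0, q2, q3, q4}
read 1: {q0, q2, q3, q4, q5}
read 0: {q0, q2, q3, q4}
read 1: {q0, q2, q3, q4, q5}
read 1: {q0, q2, q3, q4, q5}
read 1: {q0, q2, q3, q4, q5}
read 0: {q0, q2, q3, q4}
Final reachable set {q0, q2, q3, q4} has 4 states.

4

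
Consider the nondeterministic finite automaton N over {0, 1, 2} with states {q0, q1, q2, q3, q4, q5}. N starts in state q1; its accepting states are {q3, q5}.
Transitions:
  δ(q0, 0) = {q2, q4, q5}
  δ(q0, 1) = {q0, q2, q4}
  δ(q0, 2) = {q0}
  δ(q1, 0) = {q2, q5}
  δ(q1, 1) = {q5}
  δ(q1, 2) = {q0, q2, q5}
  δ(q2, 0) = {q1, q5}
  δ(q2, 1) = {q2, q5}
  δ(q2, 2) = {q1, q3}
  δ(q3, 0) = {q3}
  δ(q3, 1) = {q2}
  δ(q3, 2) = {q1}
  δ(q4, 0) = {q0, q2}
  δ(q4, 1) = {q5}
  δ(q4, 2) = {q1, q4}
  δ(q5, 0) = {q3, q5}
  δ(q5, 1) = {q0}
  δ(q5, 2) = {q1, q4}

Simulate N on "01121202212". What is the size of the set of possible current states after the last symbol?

4

Start: {q1}
read 0: {q2, q5}
read 1: {q0, q2, q5}
read 1: {q0, q2, q4, q5}
read 2: {q0, q1, q3, q4}
read 1: {q0, q2, q4, q5}
read 2: {q0, q1, q3, q4}
read 0: {q0, q2, q3, q4, q5}
read 2: {q0, q1, q3, q4}
read 2: {q0, q1, q2, q4, q5}
read 1: {q0, q2, q4, q5}
read 2: {q0, q1, q3, q4}
Final reachable set {q0, q1, q3, q4} has 4 states.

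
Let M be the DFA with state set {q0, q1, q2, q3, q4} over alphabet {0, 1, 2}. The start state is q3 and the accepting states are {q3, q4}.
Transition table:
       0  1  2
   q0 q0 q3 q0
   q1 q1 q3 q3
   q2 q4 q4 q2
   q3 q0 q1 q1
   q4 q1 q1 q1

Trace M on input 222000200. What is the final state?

q3 --2--> q1
q1 --2--> q3
q3 --2--> q1
q1 --0--> q1
q1 --0--> q1
q1 --0--> q1
q1 --2--> q3
q3 --0--> q0
q0 --0--> q0

q0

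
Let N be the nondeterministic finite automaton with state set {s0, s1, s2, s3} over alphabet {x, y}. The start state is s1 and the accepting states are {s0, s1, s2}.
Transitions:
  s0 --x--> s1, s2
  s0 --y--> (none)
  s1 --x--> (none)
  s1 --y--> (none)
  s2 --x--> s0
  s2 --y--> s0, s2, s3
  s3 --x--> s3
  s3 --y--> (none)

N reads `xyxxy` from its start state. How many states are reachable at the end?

Start: {s1}
read x: {}
The reachable set is empty and stays empty for the remaining 4 symbols.
Final reachable set {} has 0 states.

0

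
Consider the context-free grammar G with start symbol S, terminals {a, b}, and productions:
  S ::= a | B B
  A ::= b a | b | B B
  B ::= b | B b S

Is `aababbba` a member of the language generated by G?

no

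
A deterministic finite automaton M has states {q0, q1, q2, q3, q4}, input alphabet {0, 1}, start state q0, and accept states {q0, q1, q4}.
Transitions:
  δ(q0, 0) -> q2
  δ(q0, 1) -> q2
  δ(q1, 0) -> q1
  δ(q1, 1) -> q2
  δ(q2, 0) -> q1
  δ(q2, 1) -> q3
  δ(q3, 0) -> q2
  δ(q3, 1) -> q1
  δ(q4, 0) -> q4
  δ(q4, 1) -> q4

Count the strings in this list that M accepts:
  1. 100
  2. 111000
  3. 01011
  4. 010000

100: accepted
111000: accepted
01011: accepted
010000: accepted

4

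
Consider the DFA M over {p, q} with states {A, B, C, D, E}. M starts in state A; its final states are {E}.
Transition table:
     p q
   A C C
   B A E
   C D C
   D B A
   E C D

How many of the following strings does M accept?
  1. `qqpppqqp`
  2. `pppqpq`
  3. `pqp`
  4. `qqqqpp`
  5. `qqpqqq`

`qqpppqqp`: rejected
`pppqpq`: rejected
`pqp`: rejected
`qqqqpp`: rejected
`qqpqqq`: rejected

0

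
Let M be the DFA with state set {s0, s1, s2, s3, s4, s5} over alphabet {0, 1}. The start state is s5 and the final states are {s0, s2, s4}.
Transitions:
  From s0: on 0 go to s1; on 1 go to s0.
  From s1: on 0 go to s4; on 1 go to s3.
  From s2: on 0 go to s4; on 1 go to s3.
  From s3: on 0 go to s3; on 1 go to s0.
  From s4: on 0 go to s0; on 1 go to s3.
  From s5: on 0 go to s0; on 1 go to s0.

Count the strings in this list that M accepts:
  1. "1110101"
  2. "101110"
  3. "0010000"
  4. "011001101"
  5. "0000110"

"1110101": accepted
"101110": rejected
"0010000": rejected
"011001101": rejected
"0000110": rejected

1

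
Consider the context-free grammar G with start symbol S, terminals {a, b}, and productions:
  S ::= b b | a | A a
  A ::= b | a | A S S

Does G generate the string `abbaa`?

S ⇒ Aa ⇒ ASSa ⇒ aSSa ⇒ abbSa ⇒ abbaa

yes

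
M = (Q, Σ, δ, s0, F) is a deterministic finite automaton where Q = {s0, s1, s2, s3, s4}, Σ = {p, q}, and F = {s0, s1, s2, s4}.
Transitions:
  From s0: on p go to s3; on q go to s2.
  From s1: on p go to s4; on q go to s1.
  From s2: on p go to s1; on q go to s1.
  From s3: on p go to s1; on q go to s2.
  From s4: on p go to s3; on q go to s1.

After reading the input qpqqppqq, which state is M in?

s0 --q--> s2
s2 --p--> s1
s1 --q--> s1
s1 --q--> s1
s1 --p--> s4
s4 --p--> s3
s3 --q--> s2
s2 --q--> s1

s1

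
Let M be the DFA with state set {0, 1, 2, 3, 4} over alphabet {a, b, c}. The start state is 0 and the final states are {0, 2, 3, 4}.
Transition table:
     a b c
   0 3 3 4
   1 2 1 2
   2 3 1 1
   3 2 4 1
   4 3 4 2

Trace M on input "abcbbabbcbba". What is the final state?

2

0 --a--> 3
3 --b--> 4
4 --c--> 2
2 --b--> 1
1 --b--> 1
1 --a--> 2
2 --b--> 1
1 --b--> 1
1 --c--> 2
2 --b--> 1
1 --b--> 1
1 --a--> 2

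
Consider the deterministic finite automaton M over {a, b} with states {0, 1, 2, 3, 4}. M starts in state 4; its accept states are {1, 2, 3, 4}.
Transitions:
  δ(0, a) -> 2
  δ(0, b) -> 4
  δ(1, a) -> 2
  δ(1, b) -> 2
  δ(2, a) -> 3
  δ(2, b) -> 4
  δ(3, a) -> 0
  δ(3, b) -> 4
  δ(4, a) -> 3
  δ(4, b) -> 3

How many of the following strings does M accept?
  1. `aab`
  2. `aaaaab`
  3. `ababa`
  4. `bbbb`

`aab`: accepted
`aaaaab`: accepted
`ababa`: accepted
`bbbb`: accepted

4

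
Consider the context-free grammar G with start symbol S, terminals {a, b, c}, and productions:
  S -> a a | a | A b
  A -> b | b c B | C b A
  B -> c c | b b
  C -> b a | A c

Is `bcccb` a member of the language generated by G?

yes

S ⇒ Ab ⇒ bcBb ⇒ bcccb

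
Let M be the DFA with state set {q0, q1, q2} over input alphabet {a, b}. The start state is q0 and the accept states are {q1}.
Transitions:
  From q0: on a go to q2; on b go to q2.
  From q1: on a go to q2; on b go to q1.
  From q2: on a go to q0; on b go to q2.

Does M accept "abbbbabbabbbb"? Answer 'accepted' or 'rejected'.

q0 --a--> q2
q2 --b--> q2
q2 --b--> q2
q2 --b--> q2
q2 --b--> q2
q2 --a--> q0
q0 --b--> q2
q2 --b--> q2
q2 --a--> q0
q0 --b--> q2
q2 --b--> q2
q2 --b--> q2
q2 --b--> q2
End in state q2, which is not an accepting state.

rejected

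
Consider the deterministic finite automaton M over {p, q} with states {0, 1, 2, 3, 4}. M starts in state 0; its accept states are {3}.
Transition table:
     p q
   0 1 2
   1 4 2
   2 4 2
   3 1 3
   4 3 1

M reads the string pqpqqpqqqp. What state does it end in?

4

0 --p--> 1
1 --q--> 2
2 --p--> 4
4 --q--> 1
1 --q--> 2
2 --p--> 4
4 --q--> 1
1 --q--> 2
2 --q--> 2
2 --p--> 4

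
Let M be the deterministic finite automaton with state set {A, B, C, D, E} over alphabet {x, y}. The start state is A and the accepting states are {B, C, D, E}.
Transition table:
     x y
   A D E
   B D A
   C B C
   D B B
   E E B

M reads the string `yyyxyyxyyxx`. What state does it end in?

A --y--> E
E --y--> B
B --y--> A
A --x--> D
D --y--> B
B --y--> A
A --x--> D
D --y--> B
B --y--> A
A --x--> D
D --x--> B

B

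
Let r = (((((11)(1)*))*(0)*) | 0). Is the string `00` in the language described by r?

yes

The left alternative ((((11)(1)*))*(0)*) matches 00.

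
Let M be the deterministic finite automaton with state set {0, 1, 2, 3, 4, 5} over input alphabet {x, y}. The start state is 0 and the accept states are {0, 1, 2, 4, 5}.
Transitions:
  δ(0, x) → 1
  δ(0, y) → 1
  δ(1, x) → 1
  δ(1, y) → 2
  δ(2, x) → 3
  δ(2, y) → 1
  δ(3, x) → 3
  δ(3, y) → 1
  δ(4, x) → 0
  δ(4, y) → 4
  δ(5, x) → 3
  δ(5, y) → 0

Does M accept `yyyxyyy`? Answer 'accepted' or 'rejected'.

accepted

0 --y--> 1
1 --y--> 2
2 --y--> 1
1 --x--> 1
1 --y--> 2
2 --y--> 1
1 --y--> 2
End in state 2, which is an accepting state.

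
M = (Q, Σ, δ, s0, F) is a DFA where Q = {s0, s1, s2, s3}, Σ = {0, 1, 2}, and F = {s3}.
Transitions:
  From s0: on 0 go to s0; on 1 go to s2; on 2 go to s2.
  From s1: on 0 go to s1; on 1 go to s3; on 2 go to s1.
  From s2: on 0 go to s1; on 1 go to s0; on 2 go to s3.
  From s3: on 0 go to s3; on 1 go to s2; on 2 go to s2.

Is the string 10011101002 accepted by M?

rejected

s0 --1--> s2
s2 --0--> s1
s1 --0--> s1
s1 --1--> s3
s3 --1--> s2
s2 --1--> s0
s0 --0--> s0
s0 --1--> s2
s2 --0--> s1
s1 --0--> s1
s1 --2--> s1
End in state s1, which is not an accepting state.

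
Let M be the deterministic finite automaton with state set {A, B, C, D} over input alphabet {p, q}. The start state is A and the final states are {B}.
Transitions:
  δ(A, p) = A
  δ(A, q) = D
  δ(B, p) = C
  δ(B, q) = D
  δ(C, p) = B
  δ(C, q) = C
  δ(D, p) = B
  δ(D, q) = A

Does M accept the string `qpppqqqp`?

A --q--> D
D --p--> B
B --p--> C
C --p--> B
B --q--> D
D --q--> A
A --q--> D
D --p--> B
End in state B, which is an accepting state.

accepted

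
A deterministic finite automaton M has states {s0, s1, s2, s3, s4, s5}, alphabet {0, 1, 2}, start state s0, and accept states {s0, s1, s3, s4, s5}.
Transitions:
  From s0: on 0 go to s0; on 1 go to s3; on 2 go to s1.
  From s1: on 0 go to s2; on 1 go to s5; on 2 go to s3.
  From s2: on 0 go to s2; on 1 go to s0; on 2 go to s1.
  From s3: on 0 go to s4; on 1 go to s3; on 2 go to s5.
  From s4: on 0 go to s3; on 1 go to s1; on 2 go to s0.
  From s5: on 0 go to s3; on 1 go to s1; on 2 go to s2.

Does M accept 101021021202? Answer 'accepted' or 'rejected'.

accepted

s0 --1--> s3
s3 --0--> s4
s4 --1--> s1
s1 --0--> s2
s2 --2--> s1
s1 --1--> s5
s5 --0--> s3
s3 --2--> s5
s5 --1--> s1
s1 --2--> s3
s3 --0--> s4
s4 --2--> s0
End in state s0, which is an accepting state.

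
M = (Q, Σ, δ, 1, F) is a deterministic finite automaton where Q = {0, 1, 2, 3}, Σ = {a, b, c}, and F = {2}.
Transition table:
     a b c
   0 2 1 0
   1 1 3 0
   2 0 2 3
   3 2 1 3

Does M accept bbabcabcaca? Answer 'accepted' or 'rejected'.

1 --b--> 3
3 --b--> 1
1 --a--> 1
1 --b--> 3
3 --c--> 3
3 --a--> 2
2 --b--> 2
2 --c--> 3
3 --a--> 2
2 --c--> 3
3 --a--> 2
End in state 2, which is an accepting state.

accepted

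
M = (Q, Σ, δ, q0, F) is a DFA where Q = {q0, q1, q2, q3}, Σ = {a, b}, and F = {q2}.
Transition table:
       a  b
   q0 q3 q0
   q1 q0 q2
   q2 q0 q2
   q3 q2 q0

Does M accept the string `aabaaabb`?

accepted

q0 --a--> q3
q3 --a--> q2
q2 --b--> q2
q2 --a--> q0
q0 --a--> q3
q3 --a--> q2
q2 --b--> q2
q2 --b--> q2
End in state q2, which is an accepting state.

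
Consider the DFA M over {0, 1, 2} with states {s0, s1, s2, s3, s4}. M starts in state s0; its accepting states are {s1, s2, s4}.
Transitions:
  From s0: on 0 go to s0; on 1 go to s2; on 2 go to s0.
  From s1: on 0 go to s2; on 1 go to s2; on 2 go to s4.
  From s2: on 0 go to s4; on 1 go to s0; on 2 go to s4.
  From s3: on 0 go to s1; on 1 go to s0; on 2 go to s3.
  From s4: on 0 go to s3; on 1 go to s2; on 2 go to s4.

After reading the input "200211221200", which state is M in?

s1

s0 --2--> s0
s0 --0--> s0
s0 --0--> s0
s0 --2--> s0
s0 --1--> s2
s2 --1--> s0
s0 --2--> s0
s0 --2--> s0
s0 --1--> s2
s2 --2--> s4
s4 --0--> s3
s3 --0--> s1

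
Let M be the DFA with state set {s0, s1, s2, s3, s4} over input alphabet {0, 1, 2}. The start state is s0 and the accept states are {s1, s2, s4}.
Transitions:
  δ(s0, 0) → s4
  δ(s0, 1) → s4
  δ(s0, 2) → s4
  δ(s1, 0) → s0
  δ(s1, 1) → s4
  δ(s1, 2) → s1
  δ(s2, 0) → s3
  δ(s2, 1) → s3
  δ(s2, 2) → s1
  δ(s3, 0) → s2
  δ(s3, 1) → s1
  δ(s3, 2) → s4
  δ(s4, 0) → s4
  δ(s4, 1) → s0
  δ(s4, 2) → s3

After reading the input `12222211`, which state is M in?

s4

s0 --1--> s4
s4 --2--> s3
s3 --2--> s4
s4 --2--> s3
s3 --2--> s4
s4 --2--> s3
s3 --1--> s1
s1 --1--> s4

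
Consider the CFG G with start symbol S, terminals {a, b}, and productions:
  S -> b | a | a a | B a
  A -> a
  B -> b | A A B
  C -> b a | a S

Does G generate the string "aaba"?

yes

S ⇒ Ba ⇒ AABa ⇒ aABa ⇒ aaBa ⇒ aaba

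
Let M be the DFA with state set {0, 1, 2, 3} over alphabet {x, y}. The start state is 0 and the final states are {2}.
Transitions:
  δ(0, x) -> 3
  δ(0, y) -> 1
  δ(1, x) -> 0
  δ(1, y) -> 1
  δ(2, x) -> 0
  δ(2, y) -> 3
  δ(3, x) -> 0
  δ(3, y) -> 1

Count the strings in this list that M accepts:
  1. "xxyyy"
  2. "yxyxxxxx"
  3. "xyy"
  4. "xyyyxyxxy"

"xxyyy": rejected
"yxyxxxxx": rejected
"xyy": rejected
"xyyyxyxxy": rejected

0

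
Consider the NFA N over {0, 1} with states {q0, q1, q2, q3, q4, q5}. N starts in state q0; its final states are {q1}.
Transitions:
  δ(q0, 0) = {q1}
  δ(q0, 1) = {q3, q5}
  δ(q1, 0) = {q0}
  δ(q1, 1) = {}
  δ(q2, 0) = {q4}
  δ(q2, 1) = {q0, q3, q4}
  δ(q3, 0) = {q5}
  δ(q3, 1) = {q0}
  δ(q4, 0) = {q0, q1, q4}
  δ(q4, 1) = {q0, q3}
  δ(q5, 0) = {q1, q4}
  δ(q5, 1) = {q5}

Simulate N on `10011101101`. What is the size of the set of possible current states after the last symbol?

3

Start: {q0}
read 1: {q3, q5}
read 0: {q1, q4, q5}
read 0: {q0, q1, q4}
read 1: {q0, q3, q5}
read 1: {q0, q3, q5}
read 1: {q0, q3, q5}
read 0: {q1, q4, q5}
read 1: {q0, q3, q5}
read 1: {q0, q3, q5}
read 0: {q1, q4, q5}
read 1: {q0, q3, q5}
Final reachable set {q0, q3, q5} has 3 states.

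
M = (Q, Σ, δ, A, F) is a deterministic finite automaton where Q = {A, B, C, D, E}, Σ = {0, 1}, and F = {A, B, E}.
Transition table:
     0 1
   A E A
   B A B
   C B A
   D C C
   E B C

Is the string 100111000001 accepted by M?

A --1--> A
A --0--> E
E --0--> B
B --1--> B
B --1--> B
B --1--> B
B --0--> A
A --0--> E
E --0--> B
B --0--> A
A --0--> E
E --1--> C
End in state C, which is not an accepting state.

rejected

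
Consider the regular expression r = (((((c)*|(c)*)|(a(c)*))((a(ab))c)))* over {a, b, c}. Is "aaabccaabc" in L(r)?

yes

Split into 2 pieces aaabc · caabc; each matches ((((c)*|(c)*)|(a(c)*))((a(ab))c)).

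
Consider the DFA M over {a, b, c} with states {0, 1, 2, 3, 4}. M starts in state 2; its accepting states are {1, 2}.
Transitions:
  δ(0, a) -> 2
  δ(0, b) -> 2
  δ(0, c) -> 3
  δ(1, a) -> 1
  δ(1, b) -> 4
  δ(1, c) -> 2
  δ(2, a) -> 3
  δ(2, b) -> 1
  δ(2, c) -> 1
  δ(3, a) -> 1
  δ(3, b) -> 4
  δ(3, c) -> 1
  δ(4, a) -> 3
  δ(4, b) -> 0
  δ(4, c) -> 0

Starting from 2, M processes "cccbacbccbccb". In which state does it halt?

4

2 --c--> 1
1 --c--> 2
2 --c--> 1
1 --b--> 4
4 --a--> 3
3 --c--> 1
1 --b--> 4
4 --c--> 0
0 --c--> 3
3 --b--> 4
4 --c--> 0
0 --c--> 3
3 --b--> 4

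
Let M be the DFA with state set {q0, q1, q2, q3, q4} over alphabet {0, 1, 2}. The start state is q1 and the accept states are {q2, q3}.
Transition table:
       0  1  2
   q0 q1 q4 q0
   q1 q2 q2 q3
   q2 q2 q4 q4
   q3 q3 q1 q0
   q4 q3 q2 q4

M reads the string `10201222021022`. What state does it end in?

q1 --1--> q2
q2 --0--> q2
q2 --2--> q4
q4 --0--> q3
q3 --1--> q1
q1 --2--> q3
q3 --2--> q0
q0 --2--> q0
q0 --0--> q1
q1 --2--> q3
q3 --1--> q1
q1 --0--> q2
q2 --2--> q4
q4 --2--> q4

q4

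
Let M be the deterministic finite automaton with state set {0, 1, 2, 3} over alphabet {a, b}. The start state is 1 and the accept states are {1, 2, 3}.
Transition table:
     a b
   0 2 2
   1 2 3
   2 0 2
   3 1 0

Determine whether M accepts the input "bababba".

accepted

1 --b--> 3
3 --a--> 1
1 --b--> 3
3 --a--> 1
1 --b--> 3
3 --b--> 0
0 --a--> 2
End in state 2, which is an accepting state.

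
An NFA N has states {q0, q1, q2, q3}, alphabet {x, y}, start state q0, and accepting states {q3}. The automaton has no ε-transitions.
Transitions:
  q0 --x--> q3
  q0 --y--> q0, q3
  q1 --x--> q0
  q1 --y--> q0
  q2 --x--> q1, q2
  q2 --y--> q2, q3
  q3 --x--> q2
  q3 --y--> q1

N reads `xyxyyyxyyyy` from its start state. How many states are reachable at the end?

4

Start: {q0}
read x: {q3}
read y: {q1}
read x: {q0}
read y: {q0, q3}
read y: {q0, q1, q3}
read y: {q0, q1, q3}
read x: {q0, q2, q3}
read y: {q0, q1, q2, q3}
read y: {q0, q1, q2, q3}
read y: {q0, q1, q2, q3}
read y: {q0, q1, q2, q3}
Final reachable set {q0, q1, q2, q3} has 4 states.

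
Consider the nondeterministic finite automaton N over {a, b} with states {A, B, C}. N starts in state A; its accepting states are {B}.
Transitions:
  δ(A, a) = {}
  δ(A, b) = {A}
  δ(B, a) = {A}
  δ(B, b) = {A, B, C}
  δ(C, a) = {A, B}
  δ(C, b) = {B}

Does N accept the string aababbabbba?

rejected

Start: {A}
read a: {}
The reachable set is empty and stays empty for the remaining 10 symbols.
Reachable ∩ accepting = {} — empty.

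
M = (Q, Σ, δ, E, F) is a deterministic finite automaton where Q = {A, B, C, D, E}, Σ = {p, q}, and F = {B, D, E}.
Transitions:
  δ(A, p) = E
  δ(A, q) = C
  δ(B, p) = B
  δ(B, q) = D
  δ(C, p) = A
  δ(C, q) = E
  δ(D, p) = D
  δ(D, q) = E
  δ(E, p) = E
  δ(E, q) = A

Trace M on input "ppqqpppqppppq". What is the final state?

E --p--> E
E --p--> E
E --q--> A
A --q--> C
C --p--> A
A --p--> E
E --p--> E
E --q--> A
A --p--> E
E --p--> E
E --p--> E
E --p--> E
E --q--> A

A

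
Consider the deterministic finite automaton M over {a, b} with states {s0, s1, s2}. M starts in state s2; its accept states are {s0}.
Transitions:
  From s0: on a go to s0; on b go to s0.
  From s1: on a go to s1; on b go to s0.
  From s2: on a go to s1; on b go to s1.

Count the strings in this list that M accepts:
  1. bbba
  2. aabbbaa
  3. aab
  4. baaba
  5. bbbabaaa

5

bbba: accepted
aabbbaa: accepted
aab: accepted
baaba: accepted
bbbabaaa: accepted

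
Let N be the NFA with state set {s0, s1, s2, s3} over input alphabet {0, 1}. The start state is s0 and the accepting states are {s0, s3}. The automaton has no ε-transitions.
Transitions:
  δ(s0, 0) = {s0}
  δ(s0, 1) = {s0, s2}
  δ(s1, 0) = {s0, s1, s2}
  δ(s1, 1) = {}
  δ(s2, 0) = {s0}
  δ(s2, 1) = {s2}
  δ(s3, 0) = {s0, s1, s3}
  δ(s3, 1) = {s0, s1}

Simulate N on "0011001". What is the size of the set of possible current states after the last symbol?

2

Start: {s0}
read 0: {s0}
read 0: {s0}
read 1: {s0, s2}
read 1: {s0, s2}
read 0: {s0}
read 0: {s0}
read 1: {s0, s2}
Final reachable set {s0, s2} has 2 states.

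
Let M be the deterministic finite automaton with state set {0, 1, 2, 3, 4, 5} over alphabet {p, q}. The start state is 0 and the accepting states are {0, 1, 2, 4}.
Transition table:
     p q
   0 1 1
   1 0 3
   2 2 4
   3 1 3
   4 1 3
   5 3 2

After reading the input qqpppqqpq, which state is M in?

3

0 --q--> 1
1 --q--> 3
3 --p--> 1
1 --p--> 0
0 --p--> 1
1 --q--> 3
3 --q--> 3
3 --p--> 1
1 --q--> 3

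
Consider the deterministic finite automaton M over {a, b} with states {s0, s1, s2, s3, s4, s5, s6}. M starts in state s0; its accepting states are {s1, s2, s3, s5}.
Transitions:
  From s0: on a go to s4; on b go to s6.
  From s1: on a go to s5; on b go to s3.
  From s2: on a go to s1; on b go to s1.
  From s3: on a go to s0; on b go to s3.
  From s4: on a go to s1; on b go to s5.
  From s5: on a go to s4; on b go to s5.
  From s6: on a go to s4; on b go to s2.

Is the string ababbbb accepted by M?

accepted

s0 --a--> s4
s4 --b--> s5
s5 --a--> s4
s4 --b--> s5
s5 --b--> s5
s5 --b--> s5
s5 --b--> s5
End in state s5, which is an accepting state.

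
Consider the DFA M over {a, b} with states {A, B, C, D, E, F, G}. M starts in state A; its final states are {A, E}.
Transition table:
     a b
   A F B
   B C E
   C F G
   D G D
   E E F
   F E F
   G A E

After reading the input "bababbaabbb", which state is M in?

A --b--> B
B --a--> C
C --b--> G
G --a--> A
A --b--> B
B --b--> E
E --a--> E
E --a--> E
E --b--> F
F --b--> F
F --b--> F

F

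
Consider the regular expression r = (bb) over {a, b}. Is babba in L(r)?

no

No split of babba into u·v has b matching u and b matching v.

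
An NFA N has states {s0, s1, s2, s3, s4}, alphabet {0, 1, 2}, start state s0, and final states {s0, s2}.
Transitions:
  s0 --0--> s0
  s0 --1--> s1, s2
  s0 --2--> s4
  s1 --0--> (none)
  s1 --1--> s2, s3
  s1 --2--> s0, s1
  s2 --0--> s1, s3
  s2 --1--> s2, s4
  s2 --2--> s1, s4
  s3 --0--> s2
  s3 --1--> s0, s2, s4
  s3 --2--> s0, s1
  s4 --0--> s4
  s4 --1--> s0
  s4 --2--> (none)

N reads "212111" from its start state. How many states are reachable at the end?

Start: {s0}
read 2: {s4}
read 1: {s0}
read 2: {s4}
read 1: {s0}
read 1: {s1, s2}
read 1: {s2, s3, s4}
Final reachable set {s2, s3, s4} has 3 states.

3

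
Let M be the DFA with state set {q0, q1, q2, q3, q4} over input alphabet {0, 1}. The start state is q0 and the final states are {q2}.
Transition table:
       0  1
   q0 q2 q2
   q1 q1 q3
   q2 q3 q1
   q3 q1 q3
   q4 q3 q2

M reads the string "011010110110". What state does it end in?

q0 --0--> q2
q2 --1--> q1
q1 --1--> q3
q3 --0--> q1
q1 --1--> q3
q3 --0--> q1
q1 --1--> q3
q3 --1--> q3
q3 --0--> q1
q1 --1--> q3
q3 --1--> q3
q3 --0--> q1

q1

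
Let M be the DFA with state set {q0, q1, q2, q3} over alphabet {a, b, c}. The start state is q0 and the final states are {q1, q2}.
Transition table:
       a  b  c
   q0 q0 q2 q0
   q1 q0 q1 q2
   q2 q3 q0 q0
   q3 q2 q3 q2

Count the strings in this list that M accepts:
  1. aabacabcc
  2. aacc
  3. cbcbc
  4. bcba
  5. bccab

aabacabcc: rejected
aacc: rejected
cbcbc: rejected
bcba: rejected
bccab: accepted

1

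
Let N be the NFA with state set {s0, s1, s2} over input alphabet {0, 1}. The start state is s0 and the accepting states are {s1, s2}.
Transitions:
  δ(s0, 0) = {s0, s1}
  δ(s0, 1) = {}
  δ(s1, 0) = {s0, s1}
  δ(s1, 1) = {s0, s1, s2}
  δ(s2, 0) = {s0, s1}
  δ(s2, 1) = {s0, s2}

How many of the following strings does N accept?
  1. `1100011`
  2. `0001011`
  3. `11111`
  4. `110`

1

`1100011`: rejected
`0001011`: accepted
`11111`: rejected
`110`: rejected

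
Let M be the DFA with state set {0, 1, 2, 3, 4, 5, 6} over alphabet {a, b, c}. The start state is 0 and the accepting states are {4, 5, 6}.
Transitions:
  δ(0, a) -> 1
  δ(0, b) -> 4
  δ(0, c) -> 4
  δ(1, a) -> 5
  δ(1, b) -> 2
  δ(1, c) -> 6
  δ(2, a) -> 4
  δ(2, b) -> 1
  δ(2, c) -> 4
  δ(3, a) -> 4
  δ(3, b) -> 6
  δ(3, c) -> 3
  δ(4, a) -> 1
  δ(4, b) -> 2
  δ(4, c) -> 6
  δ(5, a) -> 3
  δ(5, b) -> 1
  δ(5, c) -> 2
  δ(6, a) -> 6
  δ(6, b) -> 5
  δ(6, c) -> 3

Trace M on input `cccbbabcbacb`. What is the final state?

0 --c--> 4
4 --c--> 6
6 --c--> 3
3 --b--> 6
6 --b--> 5
5 --a--> 3
3 --b--> 6
6 --c--> 3
3 --b--> 6
6 --a--> 6
6 --c--> 3
3 --b--> 6

6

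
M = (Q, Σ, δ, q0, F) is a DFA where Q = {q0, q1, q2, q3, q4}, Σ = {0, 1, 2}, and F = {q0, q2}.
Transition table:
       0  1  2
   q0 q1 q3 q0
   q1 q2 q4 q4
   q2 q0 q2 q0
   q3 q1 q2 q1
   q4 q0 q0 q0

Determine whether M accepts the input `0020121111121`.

q0 --0--> q1
q1 --0--> q2
q2 --2--> q0
q0 --0--> q1
q1 --1--> q4
q4 --2--> q0
q0 --1--> q3
q3 --1--> q2
q2 --1--> q2
q2 --1--> q2
q2 --1--> q2
q2 --2--> q0
q0 --1--> q3
End in state q3, which is not an accepting state.

rejected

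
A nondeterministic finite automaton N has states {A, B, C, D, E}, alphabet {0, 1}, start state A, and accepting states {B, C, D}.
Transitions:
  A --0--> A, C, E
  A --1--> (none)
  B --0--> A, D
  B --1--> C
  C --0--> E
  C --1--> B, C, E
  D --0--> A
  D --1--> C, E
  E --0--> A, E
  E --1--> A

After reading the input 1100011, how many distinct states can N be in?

0

Start: {A}
read 1: {}
The reachable set is empty and stays empty for the remaining 6 symbols.
Final reachable set {} has 0 states.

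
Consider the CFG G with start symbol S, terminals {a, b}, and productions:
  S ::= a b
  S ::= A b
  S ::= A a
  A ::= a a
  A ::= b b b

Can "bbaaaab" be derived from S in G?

no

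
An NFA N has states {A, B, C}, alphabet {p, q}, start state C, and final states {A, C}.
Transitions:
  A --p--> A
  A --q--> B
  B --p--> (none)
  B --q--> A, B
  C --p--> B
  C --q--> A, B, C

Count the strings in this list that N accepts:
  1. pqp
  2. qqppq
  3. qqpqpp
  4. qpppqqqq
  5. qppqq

pqp: accepted
qqppq: rejected
qqpqpp: accepted
qpppqqqq: accepted
qppqq: accepted

4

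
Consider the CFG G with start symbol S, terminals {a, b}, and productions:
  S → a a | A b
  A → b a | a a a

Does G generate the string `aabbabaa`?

no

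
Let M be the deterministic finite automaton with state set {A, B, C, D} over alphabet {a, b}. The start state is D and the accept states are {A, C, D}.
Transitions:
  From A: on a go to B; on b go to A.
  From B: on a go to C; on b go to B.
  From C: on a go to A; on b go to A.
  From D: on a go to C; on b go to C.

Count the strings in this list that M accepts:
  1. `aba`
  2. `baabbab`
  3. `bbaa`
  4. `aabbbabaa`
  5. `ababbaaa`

3

`aba`: rejected
`baabbab`: accepted
`bbaa`: accepted
`aabbbabaa`: accepted
`ababbaaa`: rejected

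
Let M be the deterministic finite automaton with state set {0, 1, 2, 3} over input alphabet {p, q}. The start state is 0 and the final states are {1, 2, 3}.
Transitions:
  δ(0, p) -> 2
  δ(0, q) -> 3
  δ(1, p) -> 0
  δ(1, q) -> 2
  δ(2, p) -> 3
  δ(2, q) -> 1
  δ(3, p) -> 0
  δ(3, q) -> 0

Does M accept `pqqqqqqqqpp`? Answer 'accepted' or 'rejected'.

0 --p--> 2
2 --q--> 1
1 --q--> 2
2 --q--> 1
1 --q--> 2
2 --q--> 1
1 --q--> 2
2 --q--> 1
1 --q--> 2
2 --p--> 3
3 --p--> 0
End in state 0, which is not an accepting state.

rejected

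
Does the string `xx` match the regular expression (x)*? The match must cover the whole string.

yes

Split into 2 pieces x · x; each matches x.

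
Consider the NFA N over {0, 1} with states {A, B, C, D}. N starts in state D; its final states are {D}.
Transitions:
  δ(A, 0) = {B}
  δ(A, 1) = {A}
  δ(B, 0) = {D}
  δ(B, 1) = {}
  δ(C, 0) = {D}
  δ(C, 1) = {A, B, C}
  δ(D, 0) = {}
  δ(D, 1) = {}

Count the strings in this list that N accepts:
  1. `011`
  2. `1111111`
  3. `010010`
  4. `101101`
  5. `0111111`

`011`: rejected
`1111111`: rejected
`010010`: rejected
`101101`: rejected
`0111111`: rejected

0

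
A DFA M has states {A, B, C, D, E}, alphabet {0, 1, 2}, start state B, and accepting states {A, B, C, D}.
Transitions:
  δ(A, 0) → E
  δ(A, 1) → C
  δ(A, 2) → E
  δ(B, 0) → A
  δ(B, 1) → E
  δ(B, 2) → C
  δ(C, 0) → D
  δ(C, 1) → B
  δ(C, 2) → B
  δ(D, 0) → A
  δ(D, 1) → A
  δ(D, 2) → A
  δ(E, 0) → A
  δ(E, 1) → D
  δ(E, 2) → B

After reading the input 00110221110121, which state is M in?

B --0--> A
A --0--> E
E --1--> D
D --1--> A
A --0--> E
E --2--> B
B --2--> C
C --1--> B
B --1--> E
E --1--> D
D --0--> A
A --1--> C
C --2--> B
B --1--> E

E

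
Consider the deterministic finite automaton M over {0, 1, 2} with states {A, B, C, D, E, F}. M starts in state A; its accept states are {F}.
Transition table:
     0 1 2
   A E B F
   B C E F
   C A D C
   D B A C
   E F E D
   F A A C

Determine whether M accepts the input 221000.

A --2--> F
F --2--> C
C --1--> D
D --0--> B
B --0--> C
C --0--> A
End in state A, which is not an accepting state.

rejected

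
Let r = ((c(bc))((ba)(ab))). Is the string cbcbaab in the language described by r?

Split as cbc·baab: (c(bc)) matches cbc and ((ba)(ab)) matches baab.

yes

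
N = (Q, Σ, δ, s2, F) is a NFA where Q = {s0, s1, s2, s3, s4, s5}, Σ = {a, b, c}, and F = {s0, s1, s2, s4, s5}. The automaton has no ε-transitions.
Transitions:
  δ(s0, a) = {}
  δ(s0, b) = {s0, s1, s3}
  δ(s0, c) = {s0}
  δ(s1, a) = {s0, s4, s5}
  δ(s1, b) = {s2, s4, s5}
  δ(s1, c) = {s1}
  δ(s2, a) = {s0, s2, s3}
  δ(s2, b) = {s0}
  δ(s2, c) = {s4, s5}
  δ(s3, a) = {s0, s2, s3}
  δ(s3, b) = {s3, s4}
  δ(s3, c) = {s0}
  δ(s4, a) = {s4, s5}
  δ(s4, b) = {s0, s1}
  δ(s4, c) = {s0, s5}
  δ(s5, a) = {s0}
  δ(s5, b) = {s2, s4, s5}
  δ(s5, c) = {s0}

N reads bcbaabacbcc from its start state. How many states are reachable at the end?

3

Start: {s2}
read b: {s0}
read c: {s0}
read b: {s0, s1, s3}
read a: {s0, s2, s3, s4, s5}
read a: {s0, s2, s3, s4, s5}
read b: {s0, s1, s2, s3, s4, s5}
read a: {s0, s2, s3, s4, s5}
read c: {s0, s4, s5}
read b: {s0, s1, s2, s3, s4, s5}
read c: {s0, s1, s4, s5}
read c: {s0, s1, s5}
Final reachable set {s0, s1, s5} has 3 states.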